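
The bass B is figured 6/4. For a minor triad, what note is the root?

E

The figures 6/4 mean the fifth of the chord is in the bass. If B is the fifth of a minor triad, the root is E (chord tones E–G–B).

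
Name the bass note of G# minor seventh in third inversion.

F#

G# minor seventh is G#–B–D#–F#. Third inversion places the seventh in the bass: F#.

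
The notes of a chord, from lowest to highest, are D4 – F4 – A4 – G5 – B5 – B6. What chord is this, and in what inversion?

The pitch classes D, F, A, G, B arrange in thirds as G–B–D–F–A: a G dominant ninth chord.
D is the fifth of G dominant ninth; fifth in the bass means second inversion.

G dominant ninth, second inversion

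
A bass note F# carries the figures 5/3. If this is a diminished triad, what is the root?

The figures 5/3 mean the root of the chord is in the bass. If F# is the root of a diminished triad, the root is F# (chord tones F#–A–C).

F#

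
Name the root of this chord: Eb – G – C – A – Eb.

Reordering Eb, G, C, A into stacked thirds gives A–C–Eb–G; the bottom of that stack, A, is the root.

A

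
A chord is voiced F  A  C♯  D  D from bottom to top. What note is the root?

The distinct letter names are F, A, C#, D. Arranged as a stack of thirds they read D–F–A–C#, so D is the root (a D minor-major seventh chord).

D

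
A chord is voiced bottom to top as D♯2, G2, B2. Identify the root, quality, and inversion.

G augmented, second inversion

Reducing to letter names: D#, G, B. These stack in thirds as G–B–D# — a G augmented triad.
With the fifth (D#) in the bass, the chord is in second inversion (figured bass 6/4).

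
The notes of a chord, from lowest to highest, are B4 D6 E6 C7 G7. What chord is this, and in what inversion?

The distinct note names are B, D, E, C, G. Stacked in thirds they read C–E–G–B–D, which is a major ninth chord on C.
B is the seventh of C major ninth; seventh in the bass means third inversion.

C major ninth, third inversion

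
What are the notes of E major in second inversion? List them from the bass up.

The chord tones are E–G#–B. With the fifth (B) lowest for second inversion: B, E, G#.

B, E, G#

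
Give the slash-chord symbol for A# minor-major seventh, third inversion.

Third inversion of A# minor-major seventh has the seventh (G##) in the bass. As a slash chord: A#m(maj7)/G##.

A#m(maj7)/G##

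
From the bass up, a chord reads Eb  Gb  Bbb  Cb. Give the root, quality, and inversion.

Cb dominant seventh, first inversion

The distinct note names are Eb, Gb, Bbb, Cb. Stacked in thirds they read Cb–Eb–Gb–Bbb, which is a dominant seventh chord on Cb.
The lowest note is Eb, the third of the chord, so this is first inversion (figured bass 6/5).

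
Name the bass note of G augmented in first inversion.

B

G augmented is G–B–D#. First inversion places the third in the bass: B.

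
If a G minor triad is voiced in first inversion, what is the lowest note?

Bb

In first inversion the third is lowest. For G minor (G–Bb–D) that is Bb.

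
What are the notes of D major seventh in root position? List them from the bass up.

D, F#, A, C#

D major seventh is D–F#–A–C#. Root position puts the root (D) in the bass, with the remaining tones above: D, F#, A, C#.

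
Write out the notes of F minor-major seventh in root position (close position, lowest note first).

F, Ab, C, E

The chord tones are F–Ab–C–E. With the root (F) lowest for root position: F, Ab, C, E.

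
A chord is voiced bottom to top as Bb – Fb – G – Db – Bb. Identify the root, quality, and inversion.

G diminished seventh, first inversion

The pitch classes Bb, Fb, G, Db arrange in thirds as G–Bb–Db–Fb: a G diminished seventh chord.
With the third (Bb) in the bass, the chord is in first inversion (figured bass 6/5).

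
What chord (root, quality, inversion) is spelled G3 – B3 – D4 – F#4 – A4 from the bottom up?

G major ninth, root position

Reducing to letter names: G, B, D, F#, A. These stack in thirds as G–B–D–F#–A — a G major ninth chord.
With the root (G) in the bass, the chord is in root position.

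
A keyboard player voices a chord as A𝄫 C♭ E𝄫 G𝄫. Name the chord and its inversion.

Reducing to letter names: Abb, Cb, Ebb, Gbb. These stack in thirds as Abb–Cb–Ebb–Gbb — an Abb dominant seventh chord.
With the root (Abb) in the bass, the chord is in root position (figured bass 7).

Abb dominant seventh, root position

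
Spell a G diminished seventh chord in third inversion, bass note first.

Spelling G diminished seventh: G–Bb–Db–Fb. In third inversion the seventh is bass, giving Fb, G, Bb, Db from the bottom.

Fb, G, Bb, Db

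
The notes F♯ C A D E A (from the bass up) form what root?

The distinct letter names are F#, C, A, D, E. Arranged as a stack of thirds they read D–F#–A–C–E, so D is the root (a D dominant ninth chord).

D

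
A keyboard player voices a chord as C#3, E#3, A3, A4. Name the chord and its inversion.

A augmented, first inversion

The distinct note names are C#, E#, A. Stacked in thirds they read A–C#–E#, which is an augmented triad on A.
The lowest note is C#, the third of the chord, so this is first inversion (figured bass 6).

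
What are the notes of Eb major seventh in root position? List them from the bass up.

The chord tones are Eb–G–Bb–D. With the root (Eb) lowest for root position: Eb, G, Bb, D.

Eb, G, Bb, D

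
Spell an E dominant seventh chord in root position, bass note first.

E, G#, B, D

The chord tones are E–G#–B–D. With the root (E) lowest for root position: E, G#, B, D.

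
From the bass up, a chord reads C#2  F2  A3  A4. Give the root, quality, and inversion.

F augmented, second inversion

Reducing to letter names: C#, F, A. These stack in thirds as F–A–C# — an F augmented triad.
With the fifth (C#) in the bass, the chord is in second inversion (figured bass 6/4).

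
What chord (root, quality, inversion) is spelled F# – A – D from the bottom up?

Reducing to letter names: F#, A, D. These stack in thirds as D–F#–A — a D major triad.
The lowest note is F#, the third of the chord, so this is first inversion (figured bass 6).

D major, first inversion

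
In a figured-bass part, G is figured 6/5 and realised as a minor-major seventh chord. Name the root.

The figures 6/5 mean the third of the chord is in the bass. If G is the third of a minor-major seventh chord, the root is E (chord tones E–G–B–D#).

E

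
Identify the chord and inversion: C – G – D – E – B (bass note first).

C major ninth, root position

The distinct note names are C, G, D, E, B. Stacked in thirds they read C–E–G–B–D, which is a major ninth chord on C.
The lowest note is C, the root of the chord, so this is root position.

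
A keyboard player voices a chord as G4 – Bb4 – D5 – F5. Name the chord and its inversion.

The distinct note names are G, Bb, D, F. Stacked in thirds they read G–Bb–D–F, which is a minor seventh chord on G.
With the root (G) in the bass, the chord is in root position (figured bass 7).

G minor seventh, root position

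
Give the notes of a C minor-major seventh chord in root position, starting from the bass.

The chord tones are C–Eb–G–B. With the root (C) lowest for root position: C, Eb, G, B.

C, Eb, G, B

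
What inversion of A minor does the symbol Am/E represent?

second inversion

Am/E means A minor with E in the bass. E is the fifth of A minor (A–C–E), so this is second inversion.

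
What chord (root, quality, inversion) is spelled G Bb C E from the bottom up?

C dominant seventh, second inversion

Reducing to letter names: G, Bb, C, E. These stack in thirds as C–E–G–Bb — a C dominant seventh chord.
The lowest note is G, the fifth of the chord, so this is second inversion (figured bass 4/3).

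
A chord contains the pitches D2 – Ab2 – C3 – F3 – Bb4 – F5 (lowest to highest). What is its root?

Bb

The distinct letter names are D, Ab, C, F, Bb. Arranged as a stack of thirds they read Bb–D–F–Ab–C, so Bb is the root (a Bb dominant ninth chord).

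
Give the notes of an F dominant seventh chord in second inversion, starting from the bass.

C, Eb, F, A

Spelling F dominant seventh: F–A–C–Eb. In second inversion the fifth is bass, giving C, Eb, F, A from the bottom.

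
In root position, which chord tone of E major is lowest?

E major is E–G#–B. Root position places the root in the bass: E.

E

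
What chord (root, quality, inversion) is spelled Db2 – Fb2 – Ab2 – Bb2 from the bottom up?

The distinct note names are Db, Fb, Ab, Bb. Stacked in thirds they read Bb–Db–Fb–Ab, which is a half-diminished seventh chord on Bb.
The lowest note is Db, the third of the chord, so this is first inversion (figured bass 6/5).

Bb half-diminished seventh, first inversion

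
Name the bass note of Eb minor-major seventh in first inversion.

Gb

Eb minor-major seventh is Eb–Gb–Bb–D. First inversion places the third in the bass: Gb.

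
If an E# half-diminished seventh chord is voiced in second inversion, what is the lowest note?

E# half-diminished seventh is E#–G#–B–D#. Second inversion places the fifth in the bass: B.

B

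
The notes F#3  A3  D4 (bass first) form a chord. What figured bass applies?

6

The notes F#, A, D stack in thirds as D–F#–A — a D major triad. The bass F# is the third, so this is first inversion: figured 6.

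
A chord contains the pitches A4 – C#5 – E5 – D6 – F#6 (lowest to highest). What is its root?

D

Reordering A, C#, E, D, F# into stacked thirds gives D–F#–A–C#–E; the bottom of that stack, D, is the root.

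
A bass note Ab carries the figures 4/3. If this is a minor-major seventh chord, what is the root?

Db

The figures 4/3 mean the fifth of the chord is in the bass. If Ab is the fifth of a minor-major seventh chord, the root is Db (chord tones Db–Fb–Ab–C).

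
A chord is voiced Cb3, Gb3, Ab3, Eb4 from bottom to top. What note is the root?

Ab

The distinct letter names are Cb, Gb, Ab, Eb. Arranged as a stack of thirds they read Ab–Cb–Eb–Gb, so Ab is the root (an Ab minor seventh chord).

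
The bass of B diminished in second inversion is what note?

B diminished is B–D–F. Second inversion places the fifth in the bass: F.

F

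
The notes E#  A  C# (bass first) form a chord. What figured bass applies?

The notes E#, A, C# stack in thirds as A–C#–E# — an A augmented triad. The bass E# is the fifth, so this is second inversion: figured 6/4.

6/4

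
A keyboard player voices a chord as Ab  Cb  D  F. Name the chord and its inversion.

Reducing to letter names: Ab, Cb, D, F. These stack in thirds as D–F–Ab–Cb — a D diminished seventh chord.
Ab is the fifth of D diminished seventh; fifth in the bass means second inversion (figured bass 4/3).

D diminished seventh, second inversion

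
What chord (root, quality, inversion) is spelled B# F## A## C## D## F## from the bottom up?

B# major ninth, root position

Reducing to letter names: B#, F##, A##, C##, D##. These stack in thirds as B#–D##–F##–A##–C## — a B# major ninth chord.
With the root (B#) in the bass, the chord is in root position.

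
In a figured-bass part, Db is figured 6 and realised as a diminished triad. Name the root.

Bb

The figures 6 mean the third of the chord is in the bass. If Db is the third of a diminished triad, the root is Bb (chord tones Bb–Db–Fb).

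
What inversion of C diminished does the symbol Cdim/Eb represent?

first inversion

Cdim/Eb means C diminished with Eb in the bass. Eb is the third of C diminished (C–Eb–Gb), so this is first inversion.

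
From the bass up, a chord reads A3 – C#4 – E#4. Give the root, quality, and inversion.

A augmented, root position

The distinct note names are A, C#, E#. Stacked in thirds they read A–C#–E#, which is an augmented triad on A.
The lowest note is A, the root of the chord, so this is root position (figured bass 5/3).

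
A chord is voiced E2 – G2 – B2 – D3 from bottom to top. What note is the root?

The distinct letter names are E, G, B, D. Arranged as a stack of thirds they read E–G–B–D, so E is the root (an E minor seventh chord).

E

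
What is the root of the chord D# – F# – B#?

D#, F#, B# are the tones of a B# diminished triad (B#–D#–F#), making B# the root.

B#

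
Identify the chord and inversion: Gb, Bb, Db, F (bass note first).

The distinct note names are Gb, Bb, Db, F. Stacked in thirds they read Gb–Bb–Db–F, which is a major seventh chord on Gb.
Gb is the root of Gb major seventh; root in the bass means root position (figured bass 7).

Gb major seventh, root position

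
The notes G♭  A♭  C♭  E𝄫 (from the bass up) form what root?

Ab

The distinct letter names are Gb, Ab, Cb, Ebb. Arranged as a stack of thirds they read Ab–Cb–Ebb–Gb, so Ab is the root (an Ab half-diminished seventh chord).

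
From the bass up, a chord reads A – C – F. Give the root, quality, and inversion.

F major, first inversion

The distinct note names are A, C, F. Stacked in thirds they read F–A–C, which is a major triad on F.
A is the third of F major; third in the bass means first inversion (figured bass 6).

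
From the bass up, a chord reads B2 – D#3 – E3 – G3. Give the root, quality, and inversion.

Reducing to letter names: B, D#, E, G. These stack in thirds as E–G–B–D# — an E minor-major seventh chord.
The lowest note is B, the fifth of the chord, so this is second inversion (figured bass 4/3).

E minor-major seventh, second inversion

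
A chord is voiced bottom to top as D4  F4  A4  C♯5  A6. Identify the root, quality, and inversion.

D minor-major seventh, root position

The distinct note names are D, F, A, C#. Stacked in thirds they read D–F–A–C#, which is a minor-major seventh chord on D.
D is the root of D minor-major seventh; root in the bass means root position (figured bass 7).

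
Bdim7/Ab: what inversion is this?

Bdim7/Ab means B diminished seventh with Ab in the bass. Ab is the seventh of B diminished seventh (B–D–F–Ab), so this is third inversion.

third inversion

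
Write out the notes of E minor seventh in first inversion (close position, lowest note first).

The chord tones are E–G–B–D. With the third (G) lowest for first inversion: G, B, D, E.

G, B, D, E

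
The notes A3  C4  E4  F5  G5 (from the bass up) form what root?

A, C, E, F, G are the tones of an F major ninth chord (F–A–C–E–G), making F the root.

F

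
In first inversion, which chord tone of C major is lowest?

E

In first inversion the third is lowest. For C major (C–E–G) that is E.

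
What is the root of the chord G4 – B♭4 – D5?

G

Reordering G, Bb, D into stacked thirds gives G–Bb–D; the bottom of that stack, G, is the root.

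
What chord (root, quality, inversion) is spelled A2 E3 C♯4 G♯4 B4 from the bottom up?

The pitch classes A, E, C#, G#, B arrange in thirds as A–C#–E–G#–B: an A major ninth chord.
With the root (A) in the bass, the chord is in root position.

A major ninth, root position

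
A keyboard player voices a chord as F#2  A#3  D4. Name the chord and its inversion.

D augmented, first inversion

Reducing to letter names: F#, A#, D. These stack in thirds as D–F#–A# — a D augmented triad.
The lowest note is F#, the third of the chord, so this is first inversion (figured bass 6).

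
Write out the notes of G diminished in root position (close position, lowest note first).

G diminished is G–Bb–Db. Root position puts the root (G) in the bass, with the remaining tones above: G, Bb, Db.

G, Bb, Db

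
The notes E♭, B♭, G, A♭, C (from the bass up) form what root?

The distinct letter names are Eb, Bb, G, Ab, C. Arranged as a stack of thirds they read Ab–C–Eb–G–Bb, so Ab is the root (an Ab major ninth chord).

Ab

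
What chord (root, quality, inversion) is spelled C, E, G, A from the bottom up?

A minor seventh, first inversion

Reducing to letter names: C, E, G, A. These stack in thirds as A–C–E–G — an A minor seventh chord.
With the third (C) in the bass, the chord is in first inversion (figured bass 6/5).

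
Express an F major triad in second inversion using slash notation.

Second inversion of F major has the fifth (C) in the bass. As a slash chord: F/C.

F/C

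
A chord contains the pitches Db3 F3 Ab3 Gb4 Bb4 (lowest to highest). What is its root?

Gb

Reordering Db, F, Ab, Gb, Bb into stacked thirds gives Gb–Bb–Db–F–Ab; the bottom of that stack, Gb, is the root.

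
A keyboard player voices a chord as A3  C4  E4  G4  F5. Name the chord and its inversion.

The distinct note names are A, C, E, G, F. Stacked in thirds they read F–A–C–E–G, which is a major ninth chord on F.
The lowest note is A, the third of the chord, so this is first inversion.

F major ninth, first inversion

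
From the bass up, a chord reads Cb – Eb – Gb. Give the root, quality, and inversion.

Reducing to letter names: Cb, Eb, Gb. These stack in thirds as Cb–Eb–Gb — a Cb major triad.
The lowest note is Cb, the root of the chord, so this is root position (figured bass 5/3).

Cb major, root position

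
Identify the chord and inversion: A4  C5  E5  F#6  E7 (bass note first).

F# half-diminished seventh, first inversion

The pitch classes A, C, E, F# arrange in thirds as F#–A–C–E: an F# half-diminished seventh chord.
With the third (A) in the bass, the chord is in first inversion (figured bass 6/5).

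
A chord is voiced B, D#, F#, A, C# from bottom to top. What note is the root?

B

Reordering B, D#, F#, A, C# into stacked thirds gives B–D#–F#–A–C#; the bottom of that stack, B, is the root.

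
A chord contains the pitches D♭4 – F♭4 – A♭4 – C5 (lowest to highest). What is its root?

Reordering Db, Fb, Ab, C into stacked thirds gives Db–Fb–Ab–C; the bottom of that stack, Db, is the root.

Db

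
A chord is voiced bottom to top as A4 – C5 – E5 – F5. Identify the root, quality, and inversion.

The pitch classes A, C, E, F arrange in thirds as F–A–C–E: an F major seventh chord.
The lowest note is A, the third of the chord, so this is first inversion (figured bass 6/5).

F major seventh, first inversion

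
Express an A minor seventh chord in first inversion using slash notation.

First inversion of A minor seventh has the third (C) in the bass. As a slash chord: Am7/C.

Am7/C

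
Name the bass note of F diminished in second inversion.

Cb

In second inversion the fifth is lowest. For F diminished (F–Ab–Cb) that is Cb.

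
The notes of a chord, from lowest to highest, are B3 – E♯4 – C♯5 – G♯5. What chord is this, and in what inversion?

C# dominant seventh, third inversion

The distinct note names are B, E#, C#, G#. Stacked in thirds they read C#–E#–G#–B, which is a dominant seventh chord on C#.
B is the seventh of C# dominant seventh; seventh in the bass means third inversion (figured bass 4/2).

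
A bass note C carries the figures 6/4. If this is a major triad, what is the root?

The figures 6/4 mean the fifth of the chord is in the bass. If C is the fifth of a major triad, the root is F (chord tones F–A–C).

F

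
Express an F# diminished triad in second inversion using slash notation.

F#dim/C

Second inversion of F# diminished has the fifth (C) in the bass. As a slash chord: F#dim/C.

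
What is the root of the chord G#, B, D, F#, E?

E

G#, B, D, F#, E are the tones of an E dominant ninth chord (E–G#–B–D–F#), making E the root.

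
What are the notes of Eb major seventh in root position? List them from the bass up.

The chord tones are Eb–G–Bb–D. With the root (Eb) lowest for root position: Eb, G, Bb, D.

Eb, G, Bb, D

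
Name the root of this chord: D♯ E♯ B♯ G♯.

E#

D#, E#, B#, G# are the tones of an E# minor seventh chord (E#–G#–B#–D#), making E# the root.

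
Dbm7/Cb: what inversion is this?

Dbm7/Cb means Db minor seventh with Cb in the bass. Cb is the seventh of Db minor seventh (Db–Fb–Ab–Cb), so this is third inversion.

third inversion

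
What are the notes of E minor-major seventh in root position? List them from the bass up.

Spelling E minor-major seventh: E–G–B–D#. In root position the root is bass, giving E, G, B, D# from the bottom.

E, G, B, D#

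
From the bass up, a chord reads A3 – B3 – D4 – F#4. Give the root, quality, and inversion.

B minor seventh, third inversion

Reducing to letter names: A, B, D, F#. These stack in thirds as B–D–F#–A — a B minor seventh chord.
A is the seventh of B minor seventh; seventh in the bass means third inversion (figured bass 4/2).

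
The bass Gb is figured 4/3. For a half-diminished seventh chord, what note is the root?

The figures 4/3 mean the fifth of the chord is in the bass. If Gb is the fifth of a half-diminished seventh chord, the root is C (chord tones C–Eb–Gb–Bb).

C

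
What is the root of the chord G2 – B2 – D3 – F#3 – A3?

The distinct letter names are G, B, D, F#, A. Arranged as a stack of thirds they read G–B–D–F#–A, so G is the root (a G major ninth chord).

G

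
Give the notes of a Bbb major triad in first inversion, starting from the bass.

Bbb major is Bbb–Db–Fb. First inversion puts the third (Db) in the bass, with the remaining tones above: Db, Fb, Bbb.

Db, Fb, Bbb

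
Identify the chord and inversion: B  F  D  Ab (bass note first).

Reducing to letter names: B, F, D, Ab. These stack in thirds as B–D–F–Ab — a B diminished seventh chord.
The lowest note is B, the root of the chord, so this is root position (figured bass 7).

B diminished seventh, root position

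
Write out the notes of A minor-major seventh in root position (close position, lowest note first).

A, C, E, G#

Spelling A minor-major seventh: A–C–E–G#. In root position the root is bass, giving A, C, E, G# from the bottom.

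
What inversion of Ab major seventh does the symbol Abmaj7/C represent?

Abmaj7/C means Ab major seventh with C in the bass. C is the third of Ab major seventh (Ab–C–Eb–G), so this is first inversion.

first inversion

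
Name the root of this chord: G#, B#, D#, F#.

G#, B#, D#, F# are the tones of a G# dominant seventh chord (G#–B#–D#–F#), making G# the root.

G#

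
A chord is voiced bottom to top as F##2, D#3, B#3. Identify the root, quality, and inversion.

The pitch classes F##, D#, B# arrange in thirds as B#–D#–F##: a B# minor triad.
With the fifth (F##) in the bass, the chord is in second inversion (figured bass 6/4).

B# minor, second inversion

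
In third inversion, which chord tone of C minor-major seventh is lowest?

B

The seventh of C minor-major seventh (C–Eb–G–B) is B; that is the bass in third inversion.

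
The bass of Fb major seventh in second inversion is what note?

The fifth of Fb major seventh (Fb–Ab–Cb–Eb) is Cb; that is the bass in second inversion.

Cb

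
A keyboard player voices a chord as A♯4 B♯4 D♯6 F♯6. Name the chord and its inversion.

B# half-diminished seventh, third inversion

The pitch classes A#, B#, D#, F# arrange in thirds as B#–D#–F#–A#: a B# half-diminished seventh chord.
With the seventh (A#) in the bass, the chord is in third inversion (figured bass 4/2).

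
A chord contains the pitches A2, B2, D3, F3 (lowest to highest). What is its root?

B

A, B, D, F are the tones of a B half-diminished seventh chord (B–D–F–A), making B the root.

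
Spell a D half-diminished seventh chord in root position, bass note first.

The chord tones are D–F–Ab–C. With the root (D) lowest for root position: D, F, Ab, C.

D, F, Ab, C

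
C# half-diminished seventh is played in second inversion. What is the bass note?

G

C# half-diminished seventh is C#–E–G–B. Second inversion places the fifth in the bass: G.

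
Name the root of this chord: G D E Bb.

G, D, E, Bb are the tones of an E half-diminished seventh chord (E–G–Bb–D), making E the root.

E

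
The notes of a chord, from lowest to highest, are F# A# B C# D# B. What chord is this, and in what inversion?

The pitch classes F#, A#, B, C#, D# arrange in thirds as B–D#–F#–A#–C#: a B major ninth chord.
With the fifth (F#) in the bass, the chord is in second inversion.

B major ninth, second inversion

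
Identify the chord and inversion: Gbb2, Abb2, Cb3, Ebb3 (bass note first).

Abb dominant seventh, third inversion

The distinct note names are Gbb, Abb, Cb, Ebb. Stacked in thirds they read Abb–Cb–Ebb–Gbb, which is a dominant seventh chord on Abb.
With the seventh (Gbb) in the bass, the chord is in third inversion (figured bass 4/2).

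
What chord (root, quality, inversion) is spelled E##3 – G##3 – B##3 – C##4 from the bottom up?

Reducing to letter names: E##, G##, B##, C##. These stack in thirds as C##–E##–G##–B## — a C## major seventh chord.
E## is the third of C## major seventh; third in the bass means first inversion (figured bass 6/5).

C## major seventh, first inversion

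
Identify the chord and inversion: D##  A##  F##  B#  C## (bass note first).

Reducing to letter names: D##, A##, F##, B#, C##. These stack in thirds as B#–D##–F##–A##–C## — a B# major ninth chord.
D## is the third of B# major ninth; third in the bass means first inversion.

B# major ninth, first inversion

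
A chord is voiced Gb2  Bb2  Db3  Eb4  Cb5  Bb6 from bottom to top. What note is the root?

Reordering Gb, Bb, Db, Eb, Cb into stacked thirds gives Cb–Eb–Gb–Bb–Db; the bottom of that stack, Cb, is the root.

Cb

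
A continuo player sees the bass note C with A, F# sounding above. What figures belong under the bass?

The notes C, A, F# stack in thirds as F#–A–C — an F# diminished triad. The bass C is the fifth, so this is second inversion: figured 6/4.

6/4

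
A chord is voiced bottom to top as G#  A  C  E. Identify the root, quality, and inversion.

A minor-major seventh, third inversion

Reducing to letter names: G#, A, C, E. These stack in thirds as A–C–E–G# — an A minor-major seventh chord.
With the seventh (G#) in the bass, the chord is in third inversion (figured bass 4/2).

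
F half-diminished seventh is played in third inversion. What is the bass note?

In third inversion the seventh is lowest. For F half-diminished seventh (F–Ab–Cb–Eb) that is Eb.

Eb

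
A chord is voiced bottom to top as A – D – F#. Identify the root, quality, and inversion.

The distinct note names are A, D, F#. Stacked in thirds they read D–F#–A, which is a major triad on D.
With the fifth (A) in the bass, the chord is in second inversion (figured bass 6/4).

D major, second inversion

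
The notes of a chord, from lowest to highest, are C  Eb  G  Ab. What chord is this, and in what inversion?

Ab major seventh, first inversion

The pitch classes C, Eb, G, Ab arrange in thirds as Ab–C–Eb–G: an Ab major seventh chord.
The lowest note is C, the third of the chord, so this is first inversion (figured bass 6/5).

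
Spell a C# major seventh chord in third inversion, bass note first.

The chord tones are C#–E#–G#–B#. With the seventh (B#) lowest for third inversion: B#, C#, E#, G#.

B#, C#, E#, G#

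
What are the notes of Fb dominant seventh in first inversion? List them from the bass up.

Fb dominant seventh is Fb–Ab–Cb–Ebb. First inversion puts the third (Ab) in the bass, with the remaining tones above: Ab, Cb, Ebb, Fb.

Ab, Cb, Ebb, Fb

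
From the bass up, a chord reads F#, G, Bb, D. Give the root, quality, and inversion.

Reducing to letter names: F#, G, Bb, D. These stack in thirds as G–Bb–D–F# — a G minor-major seventh chord.
With the seventh (F#) in the bass, the chord is in third inversion (figured bass 4/2).

G minor-major seventh, third inversion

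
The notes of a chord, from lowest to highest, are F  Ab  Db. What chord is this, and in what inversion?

The distinct note names are F, Ab, Db. Stacked in thirds they read Db–F–Ab, which is a major triad on Db.
F is the third of Db major; third in the bass means first inversion (figured bass 6).

Db major, first inversion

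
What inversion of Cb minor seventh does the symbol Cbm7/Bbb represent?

Cbm7/Bbb means Cb minor seventh with Bbb in the bass. Bbb is the seventh of Cb minor seventh (Cb–Ebb–Gb–Bbb), so this is third inversion.

third inversion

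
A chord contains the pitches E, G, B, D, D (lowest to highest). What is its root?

E

The distinct letter names are E, G, B, D. Arranged as a stack of thirds they read E–G–B–D, so E is the root (an E minor seventh chord).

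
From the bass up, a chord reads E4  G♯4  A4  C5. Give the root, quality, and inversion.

Reducing to letter names: E, G#, A, C. These stack in thirds as A–C–E–G# — an A minor-major seventh chord.
E is the fifth of A minor-major seventh; fifth in the bass means second inversion (figured bass 4/3).

A minor-major seventh, second inversion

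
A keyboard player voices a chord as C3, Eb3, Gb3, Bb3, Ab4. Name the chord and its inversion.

Ab dominant ninth, first inversion

The distinct note names are C, Eb, Gb, Bb, Ab. Stacked in thirds they read Ab–C–Eb–Gb–Bb, which is a dominant ninth chord on Ab.
With the third (C) in the bass, the chord is in first inversion.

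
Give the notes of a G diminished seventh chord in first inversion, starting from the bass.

Bb, Db, Fb, G

Spelling G diminished seventh: G–Bb–Db–Fb. In first inversion the third is bass, giving Bb, Db, Fb, G from the bottom.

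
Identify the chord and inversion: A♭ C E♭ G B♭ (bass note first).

Ab major ninth, root position

Reducing to letter names: Ab, C, Eb, G, Bb. These stack in thirds as Ab–C–Eb–G–Bb — an Ab major ninth chord.
The lowest note is Ab, the root of the chord, so this is root position.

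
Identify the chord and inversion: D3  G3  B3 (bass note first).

The distinct note names are D, G, B. Stacked in thirds they read G–B–D, which is a major triad on G.
With the fifth (D) in the bass, the chord is in second inversion (figured bass 6/4).

G major, second inversion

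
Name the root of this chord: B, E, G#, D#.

Reordering B, E, G#, D# into stacked thirds gives E–G#–B–D#; the bottom of that stack, E, is the root.

E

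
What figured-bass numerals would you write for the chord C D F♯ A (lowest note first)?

The notes C, D, F#, A stack in thirds as D–F#–A–C — a D dominant seventh chord. The bass C is the seventh, so this is third inversion: figured 4/2.

4/2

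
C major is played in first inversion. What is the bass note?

C major is C–E–G. First inversion places the third in the bass: E.

E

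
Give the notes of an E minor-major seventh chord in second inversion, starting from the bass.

B, D#, E, G

The chord tones are E–G–B–D#. With the fifth (B) lowest for second inversion: B, D#, E, G.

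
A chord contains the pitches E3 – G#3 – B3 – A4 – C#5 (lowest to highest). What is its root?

E, G#, B, A, C# are the tones of an A major ninth chord (A–C#–E–G#–B), making A the root.

A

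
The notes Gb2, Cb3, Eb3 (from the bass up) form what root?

Cb

Gb, Cb, Eb are the tones of a Cb major triad (Cb–Eb–Gb), making Cb the root.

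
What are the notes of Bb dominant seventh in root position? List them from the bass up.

Bb, D, F, Ab

The chord tones are Bb–D–F–Ab. With the root (Bb) lowest for root position: Bb, D, F, Ab.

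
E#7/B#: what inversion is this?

second inversion

E#7/B# means E# dominant seventh with B# in the bass. B# is the fifth of E# dominant seventh (E#–G##–B#–D#), so this is second inversion.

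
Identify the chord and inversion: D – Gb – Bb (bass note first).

Gb augmented, second inversion

Reducing to letter names: D, Gb, Bb. These stack in thirds as Gb–Bb–D — a Gb augmented triad.
The lowest note is D, the fifth of the chord, so this is second inversion (figured bass 6/4).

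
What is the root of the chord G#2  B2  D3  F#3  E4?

E

Reordering G#, B, D, F#, E into stacked thirds gives E–G#–B–D–F#; the bottom of that stack, E, is the root.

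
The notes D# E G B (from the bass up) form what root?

Reordering D#, E, G, B into stacked thirds gives E–G–B–D#; the bottom of that stack, E, is the root.

E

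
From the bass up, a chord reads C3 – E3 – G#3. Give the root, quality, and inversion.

Reducing to letter names: C, E, G#. These stack in thirds as C–E–G# — a C augmented triad.
The lowest note is C, the root of the chord, so this is root position (figured bass 5/3).

C augmented, root position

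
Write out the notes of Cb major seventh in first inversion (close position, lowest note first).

Cb major seventh is Cb–Eb–Gb–Bb. First inversion puts the third (Eb) in the bass, with the remaining tones above: Eb, Gb, Bb, Cb.

Eb, Gb, Bb, Cb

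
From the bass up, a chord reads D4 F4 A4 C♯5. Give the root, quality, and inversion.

D minor-major seventh, root position

Reducing to letter names: D, F, A, C#. These stack in thirds as D–F–A–C# — a D minor-major seventh chord.
With the root (D) in the bass, the chord is in root position (figured bass 7).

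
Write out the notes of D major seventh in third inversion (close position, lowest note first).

C#, D, F#, A

D major seventh is D–F#–A–C#. Third inversion puts the seventh (C#) in the bass, with the remaining tones above: C#, D, F#, A.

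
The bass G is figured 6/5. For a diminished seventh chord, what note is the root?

The figures 6/5 mean the third of the chord is in the bass. If G is the third of a diminished seventh chord, the root is E (chord tones E–G–Bb–Db).

E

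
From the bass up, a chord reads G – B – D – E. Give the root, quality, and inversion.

E minor seventh, first inversion

Reducing to letter names: G, B, D, E. These stack in thirds as E–G–B–D — an E minor seventh chord.
With the third (G) in the bass, the chord is in first inversion (figured bass 6/5).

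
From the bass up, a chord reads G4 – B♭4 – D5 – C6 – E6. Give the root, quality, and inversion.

The distinct note names are G, Bb, D, C, E. Stacked in thirds they read C–E–G–Bb–D, which is a dominant ninth chord on C.
G is the fifth of C dominant ninth; fifth in the bass means second inversion.

C dominant ninth, second inversion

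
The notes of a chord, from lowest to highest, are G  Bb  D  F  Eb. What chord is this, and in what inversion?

Eb major ninth, first inversion

The pitch classes G, Bb, D, F, Eb arrange in thirds as Eb–G–Bb–D–F: an Eb major ninth chord.
With the third (G) in the bass, the chord is in first inversion.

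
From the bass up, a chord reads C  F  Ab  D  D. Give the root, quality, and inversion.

D half-diminished seventh, third inversion

Reducing to letter names: C, F, Ab, D. These stack in thirds as D–F–Ab–C — a D half-diminished seventh chord.
C is the seventh of D half-diminished seventh; seventh in the bass means third inversion (figured bass 4/2).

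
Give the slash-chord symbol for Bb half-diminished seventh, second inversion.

Bbø7/Fb

Second inversion of Bb half-diminished seventh has the fifth (Fb) in the bass. As a slash chord: Bbø7/Fb.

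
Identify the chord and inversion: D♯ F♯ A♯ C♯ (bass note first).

D# minor seventh, root position

Reducing to letter names: D#, F#, A#, C#. These stack in thirds as D#–F#–A#–C# — a D# minor seventh chord.
The lowest note is D#, the root of the chord, so this is root position (figured bass 7).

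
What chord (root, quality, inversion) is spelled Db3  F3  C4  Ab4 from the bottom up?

The distinct note names are Db, F, C, Ab. Stacked in thirds they read Db–F–Ab–C, which is a major seventh chord on Db.
The lowest note is Db, the root of the chord, so this is root position (figured bass 7).

Db major seventh, root position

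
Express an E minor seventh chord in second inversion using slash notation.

Em7/B

Second inversion of E minor seventh has the fifth (B) in the bass. As a slash chord: Em7/B.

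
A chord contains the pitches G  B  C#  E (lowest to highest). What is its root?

G, B, C#, E are the tones of a C# half-diminished seventh chord (C#–E–G–B), making C# the root.

C#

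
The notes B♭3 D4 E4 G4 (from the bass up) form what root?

E

Bb, D, E, G are the tones of an E half-diminished seventh chord (E–G–Bb–D), making E the root.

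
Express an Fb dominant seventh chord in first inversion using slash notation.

First inversion of Fb dominant seventh has the third (Ab) in the bass. As a slash chord: Fb7/Ab.

Fb7/Ab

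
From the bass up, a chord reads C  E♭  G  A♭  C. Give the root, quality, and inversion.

Reducing to letter names: C, Eb, G, Ab. These stack in thirds as Ab–C–Eb–G — an Ab major seventh chord.
The lowest note is C, the third of the chord, so this is first inversion (figured bass 6/5).

Ab major seventh, first inversion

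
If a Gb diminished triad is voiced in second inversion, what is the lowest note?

Dbb

Gb diminished is Gb–Bbb–Dbb. Second inversion places the fifth in the bass: Dbb.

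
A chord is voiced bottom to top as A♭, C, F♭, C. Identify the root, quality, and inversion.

The distinct note names are Ab, C, Fb. Stacked in thirds they read Fb–Ab–C, which is an augmented triad on Fb.
Ab is the third of Fb augmented; third in the bass means first inversion (figured bass 6).

Fb augmented, first inversion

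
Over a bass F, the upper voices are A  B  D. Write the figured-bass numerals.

4/3

The notes F, A, B, D stack in thirds as B–D–F–A — a B half-diminished seventh chord. The bass F is the fifth, so this is second inversion: figured 4/3.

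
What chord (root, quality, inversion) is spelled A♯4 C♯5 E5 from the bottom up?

A# diminished, root position

The pitch classes A#, C#, E arrange in thirds as A#–C#–E: an A# diminished triad.
The lowest note is A#, the root of the chord, so this is root position (figured bass 5/3).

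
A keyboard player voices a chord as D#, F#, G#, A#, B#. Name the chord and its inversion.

G# dominant ninth, second inversion

The distinct note names are D#, F#, G#, A#, B#. Stacked in thirds they read G#–B#–D#–F#–A#, which is a dominant ninth chord on G#.
The lowest note is D#, the fifth of the chord, so this is second inversion.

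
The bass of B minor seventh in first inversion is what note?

D

The third of B minor seventh (B–D–F#–A) is D; that is the bass in first inversion.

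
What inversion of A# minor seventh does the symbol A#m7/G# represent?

A#m7/G# means A# minor seventh with G# in the bass. G# is the seventh of A# minor seventh (A#–C#–E#–G#), so this is third inversion.

third inversion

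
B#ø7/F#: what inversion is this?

second inversion

B#ø7/F# means B# half-diminished seventh with F# in the bass. F# is the fifth of B# half-diminished seventh (B#–D#–F#–A#), so this is second inversion.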